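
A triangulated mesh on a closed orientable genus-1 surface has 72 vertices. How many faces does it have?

144

χ = 2 − 2·1 = 0, and every face is a triangle so 3F = 2E.
V − E + F = 0 with E = 3F/2 gives 72 − (3/2 − 1)·F = 0, so F = 144 and E = 216.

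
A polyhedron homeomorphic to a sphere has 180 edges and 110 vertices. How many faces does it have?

72

Here V − E + F = 2.
F = 2 − V + E = 2 − 110 + 180 = 72.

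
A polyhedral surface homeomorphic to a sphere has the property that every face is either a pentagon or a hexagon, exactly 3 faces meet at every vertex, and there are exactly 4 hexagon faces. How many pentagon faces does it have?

12

Let x be the number of pentagons; then F = 4 + x.
Edge–face incidences: 2E = 6·4 + 5·x = 24 + 5x.
Every vertex has degree 3, so 3V = 2E.
Euler: V − E + F = 2 ⇒ (2E)/3 − E + (4 + x) = 2.
Multiply by 6: 2·(2E) − 3·(2E) + 6·(4 + x) = 12, i.e. 24 + 6x − (24 + 5x) = 12.
Collecting terms: x = 12.
Then 2E = 24 + 5·12 = 84, so E = 42, V = 2E/3 = 28, F = 4 + 12 = 16.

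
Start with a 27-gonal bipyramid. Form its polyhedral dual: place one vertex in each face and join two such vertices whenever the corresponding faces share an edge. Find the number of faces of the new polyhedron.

The base solid has V = 29, E = 81, F = 54.
The dual swaps V and F and preserves E: V′ = F = 54, E′ = E = 81, F′ = V = 29.

29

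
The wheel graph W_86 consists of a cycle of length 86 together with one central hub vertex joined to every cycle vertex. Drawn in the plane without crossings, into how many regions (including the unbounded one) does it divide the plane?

W_86 has V = 86 + 1 = 87 vertices and E = 2·86 = 172 edges.
By Euler's formula F = 2 − V + E = 2 − 87 + 172 = 87.

87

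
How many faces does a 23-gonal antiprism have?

An antiprism on an n-gon has two n-gon caps and 2n triangles: V = 2·23 = 46, E = 4·23 = 92, F = 2·23 + 2 = 48.

48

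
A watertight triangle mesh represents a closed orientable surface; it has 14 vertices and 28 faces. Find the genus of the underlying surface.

Every face is a triangle, so 2E = 3·28 = 84, giving E = 42.
χ = V − E + F = 14 − 42 + 28 = 0.
For a closed orientable surface χ = 2 − 2g, so g = (2 − (0))/2 = 1.

1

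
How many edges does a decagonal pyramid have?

A pyramid on an n-gon base has one n-gon and n triangles: V = 10 + 1 = 11, E = 2·10 = 20, F = 10 + 1 = 11.

20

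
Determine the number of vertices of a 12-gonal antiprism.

24

An antiprism on an n-gon has two n-gon caps and 2n triangles: V = 2·12 = 24, E = 4·12 = 48, F = 2·12 + 2 = 26.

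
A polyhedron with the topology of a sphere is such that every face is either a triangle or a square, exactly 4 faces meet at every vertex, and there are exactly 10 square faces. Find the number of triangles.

8

Let x be the number of triangles; then F = 10 + x.
Edge–face incidences: 2E = 4·10 + 3·x = 40 + 3x.
Every vertex has degree 4, so 4V = 2E.
Euler: V − E + F = 2 ⇒ (2E)/4 − E + (10 + x) = 2.
Multiply by 8: 2·(2E) − 4·(2E) + 8·(10 + x) = 16, i.e. 80 + 8x − 2·(40 + 3x) = 16.
Collecting terms: 2x = 16, so x = 8.
Then 2E = 40 + 3·8 = 64, so E = 32, V = 2E/4 = 16, F = 10 + 8 = 18.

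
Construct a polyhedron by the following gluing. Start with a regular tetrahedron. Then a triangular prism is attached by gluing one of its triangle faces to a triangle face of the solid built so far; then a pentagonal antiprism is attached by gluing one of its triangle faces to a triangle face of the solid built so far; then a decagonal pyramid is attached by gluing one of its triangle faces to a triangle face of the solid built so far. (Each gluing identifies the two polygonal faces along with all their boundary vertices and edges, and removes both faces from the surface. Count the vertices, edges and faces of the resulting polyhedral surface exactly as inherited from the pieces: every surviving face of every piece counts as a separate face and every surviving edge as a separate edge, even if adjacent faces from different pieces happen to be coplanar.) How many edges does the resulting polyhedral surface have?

46

A regular tetrahedron: V=4, E=6, F=4.
Attach a triangular prism (V=6, E=9, F=5) along a 3-gon: merge 3 vertices and 3 edges, delete both glued faces → V=7, E=12, F=7.
Attach a pentagonal antiprism (V=10, E=20, F=12) along a 3-gon: merge 3 vertices and 3 edges, delete both glued faces → V=14, E=29, F=17.
Attach a decagonal pyramid (V=11, E=20, F=11) along a 3-gon: merge 3 vertices and 3 edges, delete both glued faces → V=22, E=46, F=26.
Check: V − E + F = 22 − 46 + 26 = 2.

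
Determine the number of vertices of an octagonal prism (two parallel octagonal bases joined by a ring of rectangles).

16

A prism on an n-gon has two n-gon bases and n rectangular sides: V = 2·8 = 16, E = 3·8 = 24, F = 8 + 2 = 10.
Check: V − E + F = 16 − 24 + 10 = 2.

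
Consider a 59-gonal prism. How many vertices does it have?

118

A prism on an n-gon has two n-gon bases and n rectangular sides: V = 2·59 = 118, E = 3·59 = 177, F = 59 + 2 = 61.
Check: V − E + F = 118 − 177 + 61 = 2.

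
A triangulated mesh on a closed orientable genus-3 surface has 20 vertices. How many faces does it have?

χ = 2 − 2·3 = -4, and every face is a triangle so 3F = 2E.
V − E + F = -4 with E = 3F/2 gives 20 − (3/2 − 1)·F = -4, so F = 48 and E = 72.

48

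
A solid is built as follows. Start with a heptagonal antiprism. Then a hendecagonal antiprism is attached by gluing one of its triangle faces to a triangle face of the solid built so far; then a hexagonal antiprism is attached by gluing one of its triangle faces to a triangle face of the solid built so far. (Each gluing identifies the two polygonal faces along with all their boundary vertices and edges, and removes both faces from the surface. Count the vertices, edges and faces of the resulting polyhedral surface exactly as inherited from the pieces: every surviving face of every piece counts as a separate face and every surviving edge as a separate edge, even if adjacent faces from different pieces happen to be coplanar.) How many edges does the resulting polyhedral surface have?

A heptagonal antiprism: V=14, E=28, F=16.
Attach a hendecagonal antiprism (V=22, E=44, F=24) along a 3-gon: merge 3 vertices and 3 edges, delete both glued faces → V=33, E=69, F=38.
Attach a hexagonal antiprism (V=12, E=24, F=14) along a 3-gon: merge 3 vertices and 3 edges, delete both glued faces → V=42, E=90, F=50.
Check: V − E + F = 42 − 90 + 50 = 2.

90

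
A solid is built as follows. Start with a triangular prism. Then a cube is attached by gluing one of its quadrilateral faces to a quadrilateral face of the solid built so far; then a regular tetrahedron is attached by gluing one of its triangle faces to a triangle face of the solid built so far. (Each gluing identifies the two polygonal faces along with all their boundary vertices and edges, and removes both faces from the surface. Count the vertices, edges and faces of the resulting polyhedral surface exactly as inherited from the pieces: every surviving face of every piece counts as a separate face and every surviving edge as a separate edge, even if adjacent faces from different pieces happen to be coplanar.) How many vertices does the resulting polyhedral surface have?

11

A triangular prism: V=6, E=9, F=5.
Attach a cube (V=8, E=12, F=6) along a 4-gon: merge 4 vertices and 4 edges, delete both glued faces → V=10, E=17, F=9.
Attach a regular tetrahedron (V=4, E=6, F=4) along a 3-gon: merge 3 vertices and 3 edges, delete both glued faces → V=11, E=20, F=11.
Check: V − E + F = 11 − 20 + 11 = 2.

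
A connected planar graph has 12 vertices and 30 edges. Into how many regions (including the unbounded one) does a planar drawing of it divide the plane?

Euler's formula for a connected plane graph: V − E + F = 2, so F = 2 − 12 + 30 = 20.

20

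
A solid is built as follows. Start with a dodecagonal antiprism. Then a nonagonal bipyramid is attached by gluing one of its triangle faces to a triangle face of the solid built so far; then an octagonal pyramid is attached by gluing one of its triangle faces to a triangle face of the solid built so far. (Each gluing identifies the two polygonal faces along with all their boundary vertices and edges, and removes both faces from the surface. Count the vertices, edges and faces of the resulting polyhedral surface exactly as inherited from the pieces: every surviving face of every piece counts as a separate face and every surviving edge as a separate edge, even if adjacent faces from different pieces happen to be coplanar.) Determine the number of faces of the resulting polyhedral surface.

A dodecagonal antiprism: V=24, E=48, F=26.
Attach a nonagonal bipyramid (V=11, E=27, F=18) along a 3-gon: merge 3 vertices and 3 edges, delete both glued faces → V=32, E=72, F=42.
Attach an octagonal pyramid (V=9, E=16, F=9) along a 3-gon: merge 3 vertices and 3 edges, delete both glued faces → V=38, E=85, F=49.
Check: V − E + F = 38 − 85 + 49 = 2.

49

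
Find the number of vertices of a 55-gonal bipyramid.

57

A bipyramid over an n-gon has 2n triangular faces and n + 2 vertices: V = 55 + 2 = 57, E = 3·55 = 165, F = 2·55 = 110.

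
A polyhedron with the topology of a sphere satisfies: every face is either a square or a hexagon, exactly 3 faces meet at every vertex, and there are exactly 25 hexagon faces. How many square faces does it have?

Let x be the number of squares; then F = 25 + x.
Edge–face incidences: 2E = 6·25 + 4·x = 150 + 4x.
Every vertex has degree 3, so 3V = 2E.
Euler: V − E + F = 2 ⇒ (2E)/3 − E + (25 + x) = 2.
Multiply by 6: 2·(2E) − 3·(2E) + 6·(25 + x) = 12, i.e. 150 + 6x − (150 + 4x) = 12.
Collecting terms: 2x = 12, so x = 6.
Then 2E = 150 + 4·6 = 174, so E = 87, V = 2E/3 = 58, F = 25 + 6 = 31.

6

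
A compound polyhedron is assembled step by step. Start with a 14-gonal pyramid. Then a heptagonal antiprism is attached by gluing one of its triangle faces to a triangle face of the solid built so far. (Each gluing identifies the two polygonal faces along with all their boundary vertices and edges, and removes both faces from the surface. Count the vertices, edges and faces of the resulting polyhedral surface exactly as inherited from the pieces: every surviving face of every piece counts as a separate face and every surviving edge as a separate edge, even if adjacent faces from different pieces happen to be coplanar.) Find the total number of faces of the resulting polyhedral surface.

A 14-gonal pyramid: V=15, E=28, F=15.
Attach a heptagonal antiprism (V=14, E=28, F=16) along a 3-gon: merge 3 vertices and 3 edges, delete both glued faces → V=26, E=53, F=29.
Check: V − E + F = 26 − 53 + 29 = 2.

29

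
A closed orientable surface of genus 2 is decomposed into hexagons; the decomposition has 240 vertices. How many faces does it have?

χ = 2 − 2·2 = -2, and every face is a hexagon so 6F = 2E.
V − E + F = -2 with E = 6F/2 gives 240 − (6/2 − 1)·F = -2, so F = 121 and E = 363.

121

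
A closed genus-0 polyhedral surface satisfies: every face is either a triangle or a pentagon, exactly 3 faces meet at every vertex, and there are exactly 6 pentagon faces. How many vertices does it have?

Let x be the number of triangles; then F = 6 + x.
Edge–face incidences: 2E = 5·6 + 3·x = 30 + 3x.
Every vertex has degree 3, so 3V = 2E.
Euler: V − E + F = 2 ⇒ (2E)/3 − E + (6 + x) = 2.
Multiply by 6: 2·(2E) − 3·(2E) + 6·(6 + x) = 12, i.e. 36 + 6x − (30 + 3x) = 12.
Collecting terms: 3x + 6 = 12, so 3x = 6, so x = 2.
Then 2E = 30 + 3·2 = 36, so E = 18, V = 2E/3 = 12, F = 6 + 2 = 8.

12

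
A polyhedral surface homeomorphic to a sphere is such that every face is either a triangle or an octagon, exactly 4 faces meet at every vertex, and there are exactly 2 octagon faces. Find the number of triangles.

16

Let x be the number of triangles; then F = 2 + x.
Edge–face incidences: 2E = 8·2 + 3·x = 16 + 3x.
Every vertex has degree 4, so 4V = 2E.
Euler: V − E + F = 2 ⇒ (2E)/4 − E + (2 + x) = 2.
Multiply by 8: 2·(2E) − 4·(2E) + 8·(2 + x) = 16, i.e. 16 + 8x − 2·(16 + 3x) = 16.
Collecting terms: 2x − 16 = 16, so 2x = 32, so x = 16.
Then 2E = 16 + 3·16 = 64, so E = 32, V = 2E/4 = 16, F = 2 + 16 = 18.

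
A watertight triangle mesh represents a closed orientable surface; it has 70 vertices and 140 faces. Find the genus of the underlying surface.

Every face is a triangle, so 2E = 3·140 = 420, giving E = 210.
χ = V − E + F = 70 − 210 + 140 = 0.
For a closed orientable surface χ = 2 − 2g, so g = (2 − (0))/2 = 1.

1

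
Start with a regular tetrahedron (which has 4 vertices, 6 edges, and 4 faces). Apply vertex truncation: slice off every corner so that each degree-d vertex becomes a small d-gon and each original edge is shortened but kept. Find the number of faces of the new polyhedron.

Truncation replaces each original edge-end by a new vertex, so V′ = 2E = 12.
Each original edge survives, and each old vertex of degree d contributes d new edges; summing degrees gives Σd = 2E, so E′ = E + 2E = 3E = 18.
Each original face survives and each original vertex becomes one new face: F′ = F + V = 8.

8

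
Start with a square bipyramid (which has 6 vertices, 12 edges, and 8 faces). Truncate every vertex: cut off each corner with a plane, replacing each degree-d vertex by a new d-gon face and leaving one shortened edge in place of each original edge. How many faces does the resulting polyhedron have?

14

Truncation replaces each original edge-end by a new vertex, so V′ = 2E = 24.
Each original edge survives, and each old vertex of degree d contributes d new edges; summing degrees gives Σd = 2E, so E′ = E + 2E = 3E = 36.
Each original face survives and each original vertex becomes one new face: F′ = F + V = 14.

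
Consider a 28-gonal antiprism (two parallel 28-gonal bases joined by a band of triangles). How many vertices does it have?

56

An antiprism on an n-gon has two n-gon caps and 2n triangles: V = 2·28 = 56, E = 4·28 = 112, F = 2·28 + 2 = 58.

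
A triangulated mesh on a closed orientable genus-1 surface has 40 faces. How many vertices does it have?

χ = 2 − 2·1 = 0, and every face is a triangle so 3F = 2E.
E = 3·40/2 = 60. Then V = 0 + E − F = 0 + 60 − 40 = 20.

20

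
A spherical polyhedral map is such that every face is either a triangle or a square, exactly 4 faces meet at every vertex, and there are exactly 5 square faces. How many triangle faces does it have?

8

Let x be the number of triangles; then F = 5 + x.
Edge–face incidences: 2E = 4·5 + 3·x = 20 + 3x.
Every vertex has degree 4, so 4V = 2E.
Euler: V − E + F = 2 ⇒ (2E)/4 − E + (5 + x) = 2.
Multiply by 8: 2·(2E) − 4·(2E) + 8·(5 + x) = 16, i.e. 40 + 8x − 2·(20 + 3x) = 16.
Collecting terms: 2x = 16, so x = 8.
Then 2E = 20 + 3·8 = 44, so E = 22, V = 2E/4 = 11, F = 5 + 8 = 13.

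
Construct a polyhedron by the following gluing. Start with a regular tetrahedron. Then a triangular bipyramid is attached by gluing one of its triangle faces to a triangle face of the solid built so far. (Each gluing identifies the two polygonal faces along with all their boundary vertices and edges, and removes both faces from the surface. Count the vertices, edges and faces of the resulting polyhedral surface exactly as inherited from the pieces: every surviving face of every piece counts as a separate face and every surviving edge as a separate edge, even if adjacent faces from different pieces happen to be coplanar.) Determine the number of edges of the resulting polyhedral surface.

A regular tetrahedron: V=4, E=6, F=4.
Attach a triangular bipyramid (V=5, E=9, F=6) along a 3-gon: merge 3 vertices and 3 edges, delete both glued faces → V=6, E=12, F=8.
Check: V − E + F = 6 − 12 + 8 = 2.

12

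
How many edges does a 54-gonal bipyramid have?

A bipyramid over an n-gon has 2n triangular faces and n + 2 vertices: V = 54 + 2 = 56, E = 3·54 = 162, F = 2·54 = 108.

162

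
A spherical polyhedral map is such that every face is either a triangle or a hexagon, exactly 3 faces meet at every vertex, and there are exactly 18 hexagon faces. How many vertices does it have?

40

Let x be the number of triangles; then F = 18 + x.
Edge–face incidences: 2E = 6·18 + 3·x = 108 + 3x.
Every vertex has degree 3, so 3V = 2E.
Euler: V − E + F = 2 ⇒ (2E)/3 − E + (18 + x) = 2.
Multiply by 6: 2·(2E) − 3·(2E) + 6·(18 + x) = 12, i.e. 108 + 6x − (108 + 3x) = 12.
Collecting terms: 3x = 12, so x = 4.
Then 2E = 108 + 3·4 = 120, so E = 60, V = 2E/3 = 40, F = 18 + 4 = 22.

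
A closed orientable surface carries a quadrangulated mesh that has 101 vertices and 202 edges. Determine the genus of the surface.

Every face is a square and each edge borders two faces, so 4F = 2·202, giving F = 101.
χ = V − E + F = 101 − 202 + 101 = 0.
For a closed orientable surface χ = 2 − 2g, so g = (2 − (0))/2 = 1.

1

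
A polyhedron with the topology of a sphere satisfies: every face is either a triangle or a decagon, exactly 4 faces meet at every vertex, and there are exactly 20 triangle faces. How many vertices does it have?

20

Let x be the number of decagons; then F = 20 + x.
Edge–face incidences: 2E = 3·20 + 10·x = 60 + 10x.
Every vertex has degree 4, so 4V = 2E.
Euler: V − E + F = 2 ⇒ (2E)/4 − E + (20 + x) = 2.
Multiply by 8: 2·(2E) − 4·(2E) + 8·(20 + x) = 16, i.e. 160 + 8x − 2·(60 + 10x) = 16.
Collecting terms: −12x + 40 = 16, so −12x = −24, so x = 2.
Then 2E = 60 + 10·2 = 80, so E = 40, V = 2E/4 = 20, F = 20 + 2 = 22.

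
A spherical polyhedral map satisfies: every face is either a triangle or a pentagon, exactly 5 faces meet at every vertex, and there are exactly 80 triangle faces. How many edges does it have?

Let x be the number of pentagons; then F = 80 + x.
Edge–face incidences: 2E = 3·80 + 5·x = 240 + 5x.
Every vertex has degree 5, so 5V = 2E.
Euler: V − E + F = 2 ⇒ (2E)/5 − E + (80 + x) = 2.
Multiply by 10: 2·(2E) − 5·(2E) + 10·(80 + x) = 20, i.e. 800 + 10x − 3·(240 + 5x) = 20.
Collecting terms: −5x + 80 = 20, so −5x = −60, so x = 12.
Then 2E = 240 + 5·12 = 300, so E = 150, V = 2E/5 = 60, F = 80 + 12 = 92.

150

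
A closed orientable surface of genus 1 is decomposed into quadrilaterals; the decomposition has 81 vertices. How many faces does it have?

81

χ = 2 − 2·1 = 0, and every face is a square so 4F = 2E.
V − E + F = 0 with E = 4F/2 gives 81 − (4/2 − 1)·F = 0, so F = 81 and E = 162.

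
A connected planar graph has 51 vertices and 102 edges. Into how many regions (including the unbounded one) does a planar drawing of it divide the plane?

53

Euler's formula for a connected plane graph: V − E + F = 2, so F = 2 − 51 + 102 = 53.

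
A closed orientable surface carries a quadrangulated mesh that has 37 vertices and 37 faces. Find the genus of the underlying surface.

Every face is a square, so 2E = 4·37 = 148, giving E = 74.
χ = V − E + F = 37 − 74 + 37 = 0.
For a closed orientable surface χ = 2 − 2g, so g = (2 − (0))/2 = 1.

1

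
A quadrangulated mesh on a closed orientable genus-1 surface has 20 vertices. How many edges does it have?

40

χ = 2 − 2·1 = 0, and every face is a square so 4F = 2E.
V − E + F = 0 with E = 4F/2 gives 20 − (4/2 − 1)·F = 0, so F = 20 and E = 40.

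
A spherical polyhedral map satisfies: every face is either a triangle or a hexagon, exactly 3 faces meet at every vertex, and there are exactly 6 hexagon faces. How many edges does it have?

24

Let x be the number of triangles; then F = 6 + x.
Edge–face incidences: 2E = 6·6 + 3·x = 36 + 3x.
Every vertex has degree 3, so 3V = 2E.
Euler: V − E + F = 2 ⇒ (2E)/3 − E + (6 + x) = 2.
Multiply by 6: 2·(2E) − 3·(2E) + 6·(6 + x) = 12, i.e. 36 + 6x − (36 + 3x) = 12.
Collecting terms: 3x = 12, so x = 4.
Then 2E = 36 + 3·4 = 48, so E = 24, V = 2E/3 = 16, F = 6 + 4 = 10.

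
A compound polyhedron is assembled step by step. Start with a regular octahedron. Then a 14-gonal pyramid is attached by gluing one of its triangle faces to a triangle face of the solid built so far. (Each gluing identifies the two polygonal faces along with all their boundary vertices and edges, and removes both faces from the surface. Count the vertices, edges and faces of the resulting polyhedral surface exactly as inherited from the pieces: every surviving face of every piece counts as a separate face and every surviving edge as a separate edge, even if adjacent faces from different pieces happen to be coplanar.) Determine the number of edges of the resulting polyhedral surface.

A regular octahedron: V=6, E=12, F=8.
Attach a 14-gonal pyramid (V=15, E=28, F=15) along a 3-gon: merge 3 vertices and 3 edges, delete both glued faces → V=18, E=37, F=21.
Check: V − E + F = 18 − 37 + 21 = 2.

37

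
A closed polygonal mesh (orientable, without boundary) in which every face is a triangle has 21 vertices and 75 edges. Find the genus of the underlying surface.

3

Every face is a triangle and each edge borders two faces, so 3F = 2·75, giving F = 50.
χ = V − E + F = 21 − 75 + 50 = -4.
For a closed orientable surface χ = 2 − 2g, so g = (2 − (-4))/2 = 3.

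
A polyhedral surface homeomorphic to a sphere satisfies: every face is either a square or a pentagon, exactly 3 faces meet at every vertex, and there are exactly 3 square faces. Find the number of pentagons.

Let x be the number of pentagons; then F = 3 + x.
Edge–face incidences: 2E = 4·3 + 5·x = 12 + 5x.
Every vertex has degree 3, so 3V = 2E.
Euler: V − E + F = 2 ⇒ (2E)/3 − E + (3 + x) = 2.
Multiply by 6: 2·(2E) − 3·(2E) + 6·(3 + x) = 12, i.e. 18 + 6x − (12 + 5x) = 12.
Collecting terms: x + 6 = 12, so x = 6.
Then 2E = 12 + 5·6 = 42, so E = 21, V = 2E/3 = 14, F = 3 + 6 = 9.

6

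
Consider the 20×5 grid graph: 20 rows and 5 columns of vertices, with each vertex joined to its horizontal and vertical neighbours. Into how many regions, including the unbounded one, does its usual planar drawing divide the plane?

77

The grid has V = 20·5 = 100 vertices and E = 20·4 + 5·19 = 175 edges.
F = 2 − V + E = 2 − 100 + 175 = 77.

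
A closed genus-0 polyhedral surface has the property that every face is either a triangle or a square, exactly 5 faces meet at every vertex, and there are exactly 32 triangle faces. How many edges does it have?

60

Let x be the number of squares; then F = 32 + x.
Edge–face incidences: 2E = 3·32 + 4·x = 96 + 4x.
Every vertex has degree 5, so 5V = 2E.
Euler: V − E + F = 2 ⇒ (2E)/5 − E + (32 + x) = 2.
Multiply by 10: 2·(2E) − 5·(2E) + 10·(32 + x) = 20, i.e. 320 + 10x − 3·(96 + 4x) = 20.
Collecting terms: −2x + 32 = 20, so −2x = −12, so x = 6.
Then 2E = 96 + 4·6 = 120, so E = 60, V = 2E/5 = 24, F = 32 + 6 = 38.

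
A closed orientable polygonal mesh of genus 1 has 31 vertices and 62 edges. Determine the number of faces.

For a closed orientable surface of genus 1, χ = 2 − 2·1 = 0.
F = 0 − V + E = 0 − 31 + 62 = 31.

31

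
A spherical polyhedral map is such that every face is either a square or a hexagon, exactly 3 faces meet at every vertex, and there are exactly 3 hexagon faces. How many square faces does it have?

6

Let x be the number of squares; then F = 3 + x.
Edge–face incidences: 2E = 6·3 + 4·x = 18 + 4x.
Every vertex has degree 3, so 3V = 2E.
Euler: V − E + F = 2 ⇒ (2E)/3 − E + (3 + x) = 2.
Multiply by 6: 2·(2E) − 3·(2E) + 6·(3 + x) = 12, i.e. 18 + 6x − (18 + 4x) = 12.
Collecting terms: 2x = 12, so x = 6.
Then 2E = 18 + 4·6 = 42, so E = 21, V = 2E/3 = 14, F = 3 + 6 = 9.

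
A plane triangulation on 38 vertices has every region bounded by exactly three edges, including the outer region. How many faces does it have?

72

In a plane triangulation 3F = 2E and V − E + F = 2, so F = 2V − 4 = 2·38 − 4 = 72.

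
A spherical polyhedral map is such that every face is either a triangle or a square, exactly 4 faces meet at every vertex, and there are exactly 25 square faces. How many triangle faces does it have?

8

Let x be the number of triangles; then F = 25 + x.
Edge–face incidences: 2E = 4·25 + 3·x = 100 + 3x.
Every vertex has degree 4, so 4V = 2E.
Euler: V − E + F = 2 ⇒ (2E)/4 − E + (25 + x) = 2.
Multiply by 8: 2·(2E) − 4·(2E) + 8·(25 + x) = 16, i.e. 200 + 8x − 2·(100 + 3x) = 16.
Collecting terms: 2x = 16, so x = 8.
Then 2E = 100 + 3·8 = 124, so E = 62, V = 2E/4 = 31, F = 25 + 8 = 33.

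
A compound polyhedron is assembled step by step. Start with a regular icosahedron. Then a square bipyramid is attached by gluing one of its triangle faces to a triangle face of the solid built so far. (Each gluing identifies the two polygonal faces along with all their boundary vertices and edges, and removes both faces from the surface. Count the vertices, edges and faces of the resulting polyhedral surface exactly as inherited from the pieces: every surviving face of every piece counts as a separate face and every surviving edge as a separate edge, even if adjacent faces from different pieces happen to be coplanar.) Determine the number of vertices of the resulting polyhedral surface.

A regular icosahedron: V=12, E=30, F=20.
Attach a square bipyramid (V=6, E=12, F=8) along a 3-gon: merge 3 vertices and 3 edges, delete both glued faces → V=15, E=39, F=26.
Check: V − E + F = 15 − 39 + 26 = 2.

15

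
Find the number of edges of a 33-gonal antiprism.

132

An antiprism on an n-gon has two n-gon caps and 2n triangles: V = 2·33 = 66, E = 4·33 = 132, F = 2·33 + 2 = 68.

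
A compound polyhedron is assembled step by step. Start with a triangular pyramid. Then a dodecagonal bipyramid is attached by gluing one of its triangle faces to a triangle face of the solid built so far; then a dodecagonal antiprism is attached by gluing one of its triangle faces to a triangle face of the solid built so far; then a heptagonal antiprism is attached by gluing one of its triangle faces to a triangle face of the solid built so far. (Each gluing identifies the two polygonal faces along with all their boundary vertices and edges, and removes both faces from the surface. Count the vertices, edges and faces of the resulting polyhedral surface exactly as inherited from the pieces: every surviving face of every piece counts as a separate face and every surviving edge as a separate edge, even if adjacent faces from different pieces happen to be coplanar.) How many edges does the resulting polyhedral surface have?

109

A triangular pyramid: V=4, E=6, F=4.
Attach a dodecagonal bipyramid (V=14, E=36, F=24) along a 3-gon: merge 3 vertices and 3 edges, delete both glued faces → V=15, E=39, F=26.
Attach a dodecagonal antiprism (V=24, E=48, F=26) along a 3-gon: merge 3 vertices and 3 edges, delete both glued faces → V=36, E=84, F=50.
Attach a heptagonal antiprism (V=14, E=28, F=16) along a 3-gon: merge 3 vertices and 3 edges, delete both glued faces → V=47, E=109, F=64.
Check: V − E + F = 47 − 109 + 64 = 2.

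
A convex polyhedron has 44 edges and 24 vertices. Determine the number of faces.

Here V − E + F = 2.
F = 2 − V + E = 2 − 24 + 44 = 22.

22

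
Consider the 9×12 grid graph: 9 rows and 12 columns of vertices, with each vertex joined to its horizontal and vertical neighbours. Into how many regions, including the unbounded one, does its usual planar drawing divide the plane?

89

The grid has V = 9·12 = 108 vertices and E = 9·11 + 12·8 = 195 edges.
F = 2 − V + E = 2 − 108 + 195 = 89.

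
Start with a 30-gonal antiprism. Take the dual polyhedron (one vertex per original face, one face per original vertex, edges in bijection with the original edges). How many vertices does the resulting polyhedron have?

62

The base solid has V = 60, E = 120, F = 62.
The dual swaps V and F and preserves E: V′ = F = 62, E′ = E = 120, F′ = V = 60.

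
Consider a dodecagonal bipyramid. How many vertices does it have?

A bipyramid over an n-gon has 2n triangular faces and n + 2 vertices: V = 12 + 2 = 14, E = 3·12 = 36, F = 2·12 = 24.

14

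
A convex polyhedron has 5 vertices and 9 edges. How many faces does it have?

6

Here V − E + F = 2.
F = 2 − V + E = 2 − 5 + 9 = 6.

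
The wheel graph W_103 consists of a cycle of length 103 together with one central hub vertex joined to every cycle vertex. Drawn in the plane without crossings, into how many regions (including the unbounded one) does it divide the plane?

W_103 has V = 103 + 1 = 104 vertices and E = 2·103 = 206 edges.
By Euler's formula F = 2 − V + E = 2 − 104 + 206 = 104.

104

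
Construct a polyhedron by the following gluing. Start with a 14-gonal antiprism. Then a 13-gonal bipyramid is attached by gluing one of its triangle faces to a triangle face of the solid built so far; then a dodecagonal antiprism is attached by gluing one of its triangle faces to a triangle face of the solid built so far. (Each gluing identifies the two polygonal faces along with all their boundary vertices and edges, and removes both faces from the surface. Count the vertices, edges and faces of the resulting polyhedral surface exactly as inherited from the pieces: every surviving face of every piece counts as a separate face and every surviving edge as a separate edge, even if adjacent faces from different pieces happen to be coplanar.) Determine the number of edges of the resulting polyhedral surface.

A 14-gonal antiprism: V=28, E=56, F=30.
Attach a 13-gonal bipyramid (V=15, E=39, F=26) along a 3-gon: merge 3 vertices and 3 edges, delete both glued faces → V=40, E=92, F=54.
Attach a dodecagonal antiprism (V=24, E=48, F=26) along a 3-gon: merge 3 vertices and 3 edges, delete both glued faces → V=61, E=137, F=78.
Check: V − E + F = 61 − 137 + 78 = 2.

137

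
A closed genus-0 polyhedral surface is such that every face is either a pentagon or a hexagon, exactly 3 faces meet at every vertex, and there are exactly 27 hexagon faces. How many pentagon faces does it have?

12

Let x be the number of pentagons; then F = 27 + x.
Edge–face incidences: 2E = 6·27 + 5·x = 162 + 5x.
Every vertex has degree 3, so 3V = 2E.
Euler: V − E + F = 2 ⇒ (2E)/3 − E + (27 + x) = 2.
Multiply by 6: 2·(2E) − 3·(2E) + 6·(27 + x) = 12, i.e. 162 + 6x − (162 + 5x) = 12.
Collecting terms: x = 12.
Then 2E = 162 + 5·12 = 222, so E = 111, V = 2E/3 = 74, F = 27 + 12 = 39.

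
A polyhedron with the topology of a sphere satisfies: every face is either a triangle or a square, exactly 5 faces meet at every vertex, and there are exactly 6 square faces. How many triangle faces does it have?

32

Let x be the number of triangles; then F = 6 + x.
Edge–face incidences: 2E = 4·6 + 3·x = 24 + 3x.
Every vertex has degree 5, so 5V = 2E.
Euler: V − E + F = 2 ⇒ (2E)/5 − E + (6 + x) = 2.
Multiply by 10: 2·(2E) − 5·(2E) + 10·(6 + x) = 20, i.e. 60 + 10x − 3·(24 + 3x) = 20.
Collecting terms: x − 12 = 20, so x = 32.
Then 2E = 24 + 3·32 = 120, so E = 60, V = 2E/5 = 24, F = 6 + 32 = 38.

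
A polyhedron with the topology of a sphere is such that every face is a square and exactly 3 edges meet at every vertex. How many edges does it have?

12

Each face has 4 edges and each edge borders two faces, so 2E = 4F.
Each vertex has degree 3, so 3V = 2E and hence V = 4F/3.
Euler: V − E + F = 2 ⇒ (4F/3) − (4F/2) + F = 2.
Multiply by 6: (8 − 12 + 6)F = 12, i.e. 2F = 12.
So F = 6, E = 4·6/2 = 12, V = 4·6/3 = 8.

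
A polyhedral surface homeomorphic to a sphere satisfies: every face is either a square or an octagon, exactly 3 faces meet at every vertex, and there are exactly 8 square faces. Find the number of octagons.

2

Let x be the number of octagons; then F = 8 + x.
Edge–face incidences: 2E = 4·8 + 8·x = 32 + 8x.
Every vertex has degree 3, so 3V = 2E.
Euler: V − E + F = 2 ⇒ (2E)/3 − E + (8 + x) = 2.
Multiply by 6: 2·(2E) − 3·(2E) + 6·(8 + x) = 12, i.e. 48 + 6x − (32 + 8x) = 12.
Collecting terms: −2x + 16 = 12, so −2x = −4, so x = 2.
Then 2E = 32 + 8·2 = 48, so E = 24, V = 2E/3 = 16, F = 8 + 2 = 10.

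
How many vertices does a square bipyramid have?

6

A bipyramid over an n-gon has 2n triangular faces and n + 2 vertices: V = 4 + 2 = 6, E = 3·4 = 12, F = 2·4 = 8.
Check: V − E + F = 6 − 12 + 8 = 2.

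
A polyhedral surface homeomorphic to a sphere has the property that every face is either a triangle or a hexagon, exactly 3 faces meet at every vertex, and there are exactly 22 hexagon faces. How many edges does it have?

Let x be the number of triangles; then F = 22 + x.
Edge–face incidences: 2E = 6·22 + 3·x = 132 + 3x.
Every vertex has degree 3, so 3V = 2E.
Euler: V − E + F = 2 ⇒ (2E)/3 − E + (22 + x) = 2.
Multiply by 6: 2·(2E) − 3·(2E) + 6·(22 + x) = 12, i.e. 132 + 6x − (132 + 3x) = 12.
Collecting terms: 3x = 12, so x = 4.
Then 2E = 132 + 3·4 = 144, so E = 72, V = 2E/3 = 48, F = 22 + 4 = 26.

72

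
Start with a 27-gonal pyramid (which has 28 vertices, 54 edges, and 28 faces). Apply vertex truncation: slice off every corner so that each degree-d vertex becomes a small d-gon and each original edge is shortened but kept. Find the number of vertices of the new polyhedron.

Truncation replaces each original edge-end by a new vertex, so V′ = 2E = 108.
Each original edge survives, and each old vertex of degree d contributes d new edges; summing degrees gives Σd = 2E, so E′ = E + 2E = 3E = 162.
Each original face survives and each original vertex becomes one new face: F′ = F + V = 56.

108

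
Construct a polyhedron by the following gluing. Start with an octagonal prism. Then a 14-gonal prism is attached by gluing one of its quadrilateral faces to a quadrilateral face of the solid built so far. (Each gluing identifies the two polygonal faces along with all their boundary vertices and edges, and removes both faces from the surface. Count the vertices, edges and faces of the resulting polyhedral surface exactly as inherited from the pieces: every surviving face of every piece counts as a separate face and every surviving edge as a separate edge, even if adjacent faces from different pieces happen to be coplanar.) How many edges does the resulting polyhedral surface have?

62

An octagonal prism: V=16, E=24, F=10.
Attach a 14-gonal prism (V=28, E=42, F=16) along a 4-gon: merge 4 vertices and 4 edges, delete both glued faces → V=40, E=62, F=24.
Check: V − E + F = 40 − 62 + 24 = 2.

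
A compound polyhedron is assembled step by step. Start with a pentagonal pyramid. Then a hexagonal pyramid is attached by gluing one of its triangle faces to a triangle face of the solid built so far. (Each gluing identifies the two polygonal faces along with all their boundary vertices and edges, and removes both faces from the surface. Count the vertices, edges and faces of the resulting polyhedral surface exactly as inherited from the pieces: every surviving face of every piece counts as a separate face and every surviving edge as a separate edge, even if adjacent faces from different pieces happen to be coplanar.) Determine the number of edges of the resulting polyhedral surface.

19

A pentagonal pyramid: V=6, E=10, F=6.
Attach a hexagonal pyramid (V=7, E=12, F=7) along a 3-gon: merge 3 vertices and 3 edges, delete both glued faces → V=10, E=19, F=11.
Check: V − E + F = 10 − 19 + 11 = 2.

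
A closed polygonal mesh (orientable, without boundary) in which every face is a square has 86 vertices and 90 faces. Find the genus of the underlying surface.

Every face is a square, so 2E = 4·90 = 360, giving E = 180.
χ = V − E + F = 86 − 180 + 90 = -4.
For a closed orientable surface χ = 2 − 2g, so g = (2 − (-4))/2 = 3.

3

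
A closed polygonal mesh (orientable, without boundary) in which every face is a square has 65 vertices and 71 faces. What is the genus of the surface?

4

Every face is a square, so 2E = 4·71 = 284, giving E = 142.
χ = V − E + F = 65 − 142 + 71 = -6.
For a closed orientable surface χ = 2 − 2g, so g = (2 − (-6))/2 = 4.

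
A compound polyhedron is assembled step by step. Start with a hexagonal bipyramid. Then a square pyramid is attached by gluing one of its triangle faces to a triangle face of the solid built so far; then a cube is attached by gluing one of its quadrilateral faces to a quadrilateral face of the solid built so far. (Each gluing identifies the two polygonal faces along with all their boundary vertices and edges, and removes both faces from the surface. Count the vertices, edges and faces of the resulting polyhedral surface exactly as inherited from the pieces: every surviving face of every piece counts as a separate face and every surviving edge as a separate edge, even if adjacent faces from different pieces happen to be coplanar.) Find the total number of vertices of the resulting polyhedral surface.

14

A hexagonal bipyramid: V=8, E=18, F=12.
Attach a square pyramid (V=5, E=8, F=5) along a 3-gon: merge 3 vertices and 3 edges, delete both glued faces → V=10, E=23, F=15.
Attach a cube (V=8, E=12, F=6) along a 4-gon: merge 4 vertices and 4 edges, delete both glued faces → V=14, E=31, F=19.
Check: V − E + F = 14 − 31 + 19 = 2.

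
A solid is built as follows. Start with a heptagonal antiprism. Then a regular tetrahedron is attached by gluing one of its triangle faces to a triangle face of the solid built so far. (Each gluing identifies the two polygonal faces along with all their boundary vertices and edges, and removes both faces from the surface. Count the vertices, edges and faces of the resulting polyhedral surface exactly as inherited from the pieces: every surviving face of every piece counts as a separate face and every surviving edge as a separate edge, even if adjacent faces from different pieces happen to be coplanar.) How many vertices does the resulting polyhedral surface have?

A heptagonal antiprism: V=14, E=28, F=16.
Attach a regular tetrahedron (V=4, E=6, F=4) along a 3-gon: merge 3 vertices and 3 edges, delete both glued faces → V=15, E=31, F=18.
Check: V − E + F = 15 − 31 + 18 = 2.

15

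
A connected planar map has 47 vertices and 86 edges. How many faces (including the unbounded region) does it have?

Euler's formula for a connected plane graph: V − E + F = 2, so F = 2 − 47 + 86 = 41.

41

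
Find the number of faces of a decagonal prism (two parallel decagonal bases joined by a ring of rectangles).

A prism on an n-gon has two n-gon bases and n rectangular sides: V = 2·10 = 20, E = 3·10 = 30, F = 10 + 2 = 12.

12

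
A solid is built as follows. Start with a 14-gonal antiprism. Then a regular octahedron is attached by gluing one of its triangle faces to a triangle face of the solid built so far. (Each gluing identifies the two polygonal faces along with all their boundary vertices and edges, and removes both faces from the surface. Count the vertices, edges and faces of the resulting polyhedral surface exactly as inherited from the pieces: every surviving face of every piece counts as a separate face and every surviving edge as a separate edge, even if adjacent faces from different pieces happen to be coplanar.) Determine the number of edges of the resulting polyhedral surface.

65

A 14-gonal antiprism: V=28, E=56, F=30.
Attach a regular octahedron (V=6, E=12, F=8) along a 3-gon: merge 3 vertices and 3 edges, delete both glued faces → V=31, E=65, F=36.
Check: V − E + F = 31 − 65 + 36 = 2.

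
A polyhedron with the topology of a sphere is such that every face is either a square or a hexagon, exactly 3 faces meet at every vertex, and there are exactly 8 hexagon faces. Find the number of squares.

Let x be the number of squares; then F = 8 + x.
Edge–face incidences: 2E = 6·8 + 4·x = 48 + 4x.
Every vertex has degree 3, so 3V = 2E.
Euler: V − E + F = 2 ⇒ (2E)/3 − E + (8 + x) = 2.
Multiply by 6: 2·(2E) − 3·(2E) + 6·(8 + x) = 12, i.e. 48 + 6x − (48 + 4x) = 12.
Collecting terms: 2x = 12, so x = 6.
Then 2E = 48 + 4·6 = 72, so E = 36, V = 2E/3 = 24, F = 8 + 6 = 14.

6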